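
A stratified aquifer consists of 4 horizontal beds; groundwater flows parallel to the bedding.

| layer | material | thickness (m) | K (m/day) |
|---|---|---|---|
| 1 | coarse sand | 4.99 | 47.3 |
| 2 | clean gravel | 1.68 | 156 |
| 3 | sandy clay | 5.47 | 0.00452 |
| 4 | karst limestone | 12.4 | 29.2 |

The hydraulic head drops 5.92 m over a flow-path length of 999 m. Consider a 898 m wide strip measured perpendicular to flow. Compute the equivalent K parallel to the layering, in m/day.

Flow is parallel to layering, so each bed carries its own Darcy discharge and the transmissivities add.
Σ(K_i·b_i) = 47.3×4.99 + 156×1.68 + 0.00452×5.47 + 29.2×12.4 = 860.2 m²/day.
Total thickness b = 24.54 m, so K_eq = Σ(K_i·b_i)/b = 35.05 m/day.

35.1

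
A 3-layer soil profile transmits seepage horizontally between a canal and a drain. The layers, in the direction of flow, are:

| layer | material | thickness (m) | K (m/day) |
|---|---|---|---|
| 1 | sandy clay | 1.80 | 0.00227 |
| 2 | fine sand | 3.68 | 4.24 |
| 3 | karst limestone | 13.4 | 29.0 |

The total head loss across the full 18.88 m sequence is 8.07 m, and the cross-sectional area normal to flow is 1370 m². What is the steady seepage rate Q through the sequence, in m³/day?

Flow is perpendicular to layering, so the layers act in series and the equivalent K is the thickness-weighted harmonic mean.
Total thickness L = 1.80 + 3.68 + 13.4 = 18.88 m.
Σ(b_i/K_i) = 1.80/0.00227 + 3.68/4.24 + 13.4/29.0 = 794.3 d.
K_eq = L / Σ(b_i/K_i) = 18.88 / 794.3 = 0.02377 m/day.
Q = K_eq · A · (Δh/L) = 0.02377 × 1370 × (8.07/18.88) = 13.92 m³/day.

13.9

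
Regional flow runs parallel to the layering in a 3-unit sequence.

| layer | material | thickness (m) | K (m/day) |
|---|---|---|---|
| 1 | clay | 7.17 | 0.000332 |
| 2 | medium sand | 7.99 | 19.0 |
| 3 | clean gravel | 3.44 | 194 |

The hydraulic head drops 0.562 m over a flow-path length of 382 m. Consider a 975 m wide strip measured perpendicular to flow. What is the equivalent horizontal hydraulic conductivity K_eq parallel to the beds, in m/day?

Flow is parallel to layering, so each bed carries its own Darcy discharge and the transmissivities add.
Σ(K_i·b_i) = 0.000332×7.17 + 19.0×7.99 + 194×3.44 = 819.2 m²/day.
Total thickness b = 18.60 m, so K_eq = Σ(K_i·b_i)/b = 44.04 m/day.

44.0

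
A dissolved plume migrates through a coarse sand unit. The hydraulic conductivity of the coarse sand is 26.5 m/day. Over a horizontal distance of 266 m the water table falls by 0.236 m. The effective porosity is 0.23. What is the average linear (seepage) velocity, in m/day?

0.102

Hydraulic gradient i = Δh / L = 0.236 / 266 = 0.0008872.
Darcy flux q = K · i = 26.50 × 0.0008872 = 0.02351 m/day.
Seepage velocity v = q / n_e = 0.02351 / 0.23 = 0.1022 m/day.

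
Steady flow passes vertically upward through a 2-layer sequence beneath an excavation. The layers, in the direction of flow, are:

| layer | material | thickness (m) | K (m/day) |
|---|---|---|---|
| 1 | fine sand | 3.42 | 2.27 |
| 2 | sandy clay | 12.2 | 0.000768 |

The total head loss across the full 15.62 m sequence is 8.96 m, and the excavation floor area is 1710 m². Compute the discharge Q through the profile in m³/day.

0.964

Flow is perpendicular to layering, so the layers act in series and the equivalent K is the thickness-weighted harmonic mean.
Total thickness L = 3.42 + 12.2 = 15.62 m.
Σ(b_i/K_i) = 3.42/2.27 + 12.2/0.000768 = 15887 d.
K_eq = L / Σ(b_i/K_i) = 15.62 / 15887 = 0.0009832 m/day.
Q = K_eq · A · (Δh/L) = 0.0009832 × 1710 × (8.96/15.62) = 0.9644 m³/day.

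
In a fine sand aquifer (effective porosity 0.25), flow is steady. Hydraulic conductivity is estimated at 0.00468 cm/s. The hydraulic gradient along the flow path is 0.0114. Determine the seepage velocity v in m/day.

Convert K: 0.00468 cm/s × 864 = 4.044 m/day.
Hydraulic gradient i = 0.0114.
Darcy flux q = K · i = 4.044 × 0.01140 = 0.04610 m/day.
Seepage velocity v = q / n_e = 0.04610 / 0.25 = 0.1844 m/day.

0.184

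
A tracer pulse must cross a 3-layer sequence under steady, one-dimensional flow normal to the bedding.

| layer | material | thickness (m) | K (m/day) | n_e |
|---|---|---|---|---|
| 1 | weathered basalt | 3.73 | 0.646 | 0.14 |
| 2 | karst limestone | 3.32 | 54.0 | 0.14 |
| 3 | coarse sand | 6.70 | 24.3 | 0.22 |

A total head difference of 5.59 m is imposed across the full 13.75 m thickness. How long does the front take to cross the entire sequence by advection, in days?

With flow normal to the layers, continuity requires the same specific discharge q through every layer.
Σ(b_i/K_i) = 3.73/0.646 + 3.32/54.0 + 6.70/24.3 = 6.111 d.
q = Δh / Σ(b_i/K_i) = 5.59 / 6.111 = 0.9147 m/day.
In each layer the seepage velocity is v_i = q/n_i, so the layer transit time is t_i = b_i·n_i / q:
  layer 1 (weathered basalt): t_1 = 3.73 × 0.14 / 0.9147 = 0.5709 d
  layer 2 (karst limestone): t_2 = 3.32 × 0.14 / 0.9147 = 0.5081 d
  layer 3 (coarse sand): t_3 = 6.70 × 0.22 / 0.9147 = 1.611 d
Total t = Σ t_i = 2.690 days.

2.69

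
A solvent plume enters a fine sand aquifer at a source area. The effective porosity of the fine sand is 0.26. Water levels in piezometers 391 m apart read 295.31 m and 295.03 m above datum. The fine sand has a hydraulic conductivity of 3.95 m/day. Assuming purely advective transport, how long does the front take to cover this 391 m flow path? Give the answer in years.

Hydraulic gradient i = (295.31 − 295.03) / 391 = 0.28 / 391 = 0.0007161.
Darcy flux q = K · i = 3.950 × 0.0007161 = 0.002829 m/day.
Seepage velocity v = q / n_e = 0.002829 / 0.26 = 0.01088 m/day.
Travel time t = L / v = 391 / 0.01088 = 35939 days = 98.40 years.

98.4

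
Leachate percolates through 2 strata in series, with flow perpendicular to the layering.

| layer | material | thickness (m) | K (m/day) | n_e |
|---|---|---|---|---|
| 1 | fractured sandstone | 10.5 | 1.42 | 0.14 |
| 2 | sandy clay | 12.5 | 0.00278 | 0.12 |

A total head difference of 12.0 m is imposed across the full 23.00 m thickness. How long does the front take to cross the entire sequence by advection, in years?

3.05

With flow normal to the layers, continuity requires the same specific discharge q through every layer.
Σ(b_i/K_i) = 10.5/1.42 + 12.5/0.00278 = 4504 d.
q = Δh / Σ(b_i/K_i) = 12.0 / 4504 = 0.002664 m/day.
In each layer the seepage velocity is v_i = q/n_i, so the layer transit time is t_i = b_i·n_i / q:
  layer 1 (fractured sandstone): t_1 = 10.5 × 0.14 / 0.002664 = 551.7 d
  layer 2 (sandy clay): t_2 = 12.5 × 0.12 / 0.002664 = 563.0 d
Total t = Σ t_i = 1115 days = 3.052 years.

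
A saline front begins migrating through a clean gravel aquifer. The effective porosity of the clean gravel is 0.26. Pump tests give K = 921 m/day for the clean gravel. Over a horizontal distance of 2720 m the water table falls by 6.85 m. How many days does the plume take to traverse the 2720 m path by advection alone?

Hydraulic gradient i = Δh / L = 6.85 / 2720 = 0.002518.
Darcy flux q = K · i = 921.0 × 0.002518 = 2.319 m/day.
Seepage velocity v = q / n_e = 2.319 / 0.26 = 8.921 m/day.
Travel time t = L / v = 2720 / 8.921 = 304.9 days.

305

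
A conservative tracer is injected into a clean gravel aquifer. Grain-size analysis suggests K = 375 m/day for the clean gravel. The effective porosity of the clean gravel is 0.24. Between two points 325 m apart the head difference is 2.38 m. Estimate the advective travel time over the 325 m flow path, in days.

28.4

Hydraulic gradient i = Δh / L = 2.38 / 325 = 0.007323.
Darcy flux q = K · i = 375.0 × 0.007323 = 2.746 m/day.
Seepage velocity v = q / n_e = 2.746 / 0.24 = 11.44 m/day.
Travel time t = L / v = 325 / 11.44 = 28.40 days.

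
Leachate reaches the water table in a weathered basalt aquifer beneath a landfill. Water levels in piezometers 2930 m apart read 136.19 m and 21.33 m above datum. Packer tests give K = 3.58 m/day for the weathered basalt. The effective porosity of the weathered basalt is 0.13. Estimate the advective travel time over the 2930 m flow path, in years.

7.43

Hydraulic gradient i = (136.19 − 21.33) / 2930 = 114.86 / 2930 = 0.03920.
Darcy flux q = K · i = 3.580 × 0.03920 = 0.1403 m/day.
Seepage velocity v = q / n_e = 0.1403 / 0.13 = 1.080 m/day.
Travel time t = L / v = 2930 / 1.080 = 2714 days = 7.431 years.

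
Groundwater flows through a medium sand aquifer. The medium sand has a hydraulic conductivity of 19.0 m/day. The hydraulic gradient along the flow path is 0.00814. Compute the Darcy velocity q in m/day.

Hydraulic gradient i = 0.00814.
Specific discharge q = K · i = 19.00 × 0.008140 = 0.1547 m/day.

0.155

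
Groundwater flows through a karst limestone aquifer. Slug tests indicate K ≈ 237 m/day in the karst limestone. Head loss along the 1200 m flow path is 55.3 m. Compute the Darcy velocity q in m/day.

10.9

Hydraulic gradient i = Δh / L = 55.3 / 1200 = 0.04608.
Specific discharge q = K · i = 237.0 × 0.04608 = 10.92 m/day.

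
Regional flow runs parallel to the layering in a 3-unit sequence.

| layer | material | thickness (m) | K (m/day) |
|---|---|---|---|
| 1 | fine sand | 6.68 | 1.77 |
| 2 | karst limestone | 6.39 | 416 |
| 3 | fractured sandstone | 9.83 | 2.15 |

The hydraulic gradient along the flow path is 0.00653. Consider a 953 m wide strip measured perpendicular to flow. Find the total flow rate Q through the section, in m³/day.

Flow is parallel to layering, so each bed carries its own Darcy discharge and the transmissivities add.
Σ(K_i·b_i) = 1.77×6.68 + 416×6.39 + 2.15×9.83 = 2691 m²/day.
Hydraulic gradient i = 0.00653.
Q = Σ(K_i·b_i) · W · i = 2691 × 953 × 0.006530 = 16748 m³/day.

16700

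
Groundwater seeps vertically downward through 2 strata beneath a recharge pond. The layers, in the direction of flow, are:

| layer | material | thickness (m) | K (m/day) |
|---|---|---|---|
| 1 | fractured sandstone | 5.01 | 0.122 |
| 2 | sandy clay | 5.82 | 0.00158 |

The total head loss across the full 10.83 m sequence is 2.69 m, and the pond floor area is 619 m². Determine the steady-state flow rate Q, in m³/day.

0.447

Flow is perpendicular to layering, so the layers act in series and the equivalent K is the thickness-weighted harmonic mean.
Total thickness L = 5.01 + 5.82 = 10.83 m.
Σ(b_i/K_i) = 5.01/0.122 + 5.82/0.00158 = 3725 d.
K_eq = L / Σ(b_i/K_i) = 10.83 / 3725 = 0.002908 m/day.
Q = K_eq · A · (Δh/L) = 0.002908 × 619 × (2.69/10.83) = 0.4471 m³/day.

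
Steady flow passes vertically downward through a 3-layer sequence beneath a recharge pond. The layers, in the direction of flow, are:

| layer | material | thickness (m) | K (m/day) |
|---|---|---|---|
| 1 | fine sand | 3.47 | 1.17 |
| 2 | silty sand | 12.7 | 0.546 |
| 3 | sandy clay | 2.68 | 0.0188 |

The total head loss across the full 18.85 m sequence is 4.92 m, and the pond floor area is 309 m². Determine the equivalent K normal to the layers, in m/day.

0.112

Flow is perpendicular to layering, so the layers act in series and the equivalent K is the thickness-weighted harmonic mean.
Total thickness L = 3.47 + 12.7 + 2.68 = 18.85 m.
Σ(b_i/K_i) = 3.47/1.17 + 12.7/0.546 + 2.68/0.0188 = 168.8 d.
K_eq = L / Σ(b_i/K_i) = 18.85 / 168.8 = 0.1117 m/day.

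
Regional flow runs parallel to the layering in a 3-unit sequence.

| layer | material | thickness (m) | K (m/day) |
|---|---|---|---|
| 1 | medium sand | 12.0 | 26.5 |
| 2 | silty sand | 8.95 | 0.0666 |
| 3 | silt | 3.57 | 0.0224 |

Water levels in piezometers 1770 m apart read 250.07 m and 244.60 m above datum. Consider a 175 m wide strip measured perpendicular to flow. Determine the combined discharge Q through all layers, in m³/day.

172

Flow is parallel to layering, so each bed carries its own Darcy discharge and the transmissivities add.
Σ(K_i·b_i) = 26.5×12.0 + 0.0666×8.95 + 0.0224×3.57 = 318.7 m²/day.
Hydraulic gradient i = (250.07 − 244.60) / 1770 = 5.47 / 1770 = 0.003090.
Q = Σ(K_i·b_i) · W · i = 318.7 × 175 × 0.003090 = 172.3 m³/day.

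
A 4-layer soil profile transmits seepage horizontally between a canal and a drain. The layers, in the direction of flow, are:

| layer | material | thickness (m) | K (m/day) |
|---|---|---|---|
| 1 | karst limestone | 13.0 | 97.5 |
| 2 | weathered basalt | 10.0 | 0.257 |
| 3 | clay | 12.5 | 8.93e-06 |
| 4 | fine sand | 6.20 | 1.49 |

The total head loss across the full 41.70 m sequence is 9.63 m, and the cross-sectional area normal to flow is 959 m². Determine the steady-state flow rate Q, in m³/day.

Flow is perpendicular to layering, so the layers act in series and the equivalent K is the thickness-weighted harmonic mean.
Total thickness L = 13.0 + 10.0 + 12.5 + 6.20 = 41.70 m.
Σ(b_i/K_i) = 13.0/97.5 + 10.0/0.257 + 12.5/8.93e-06 + 6.20/1.49 = 1.400e+06 d.
K_eq = L / Σ(b_i/K_i) = 41.70 / 1.400e+06 = 2.979e-05 m/day.
Q = K_eq · A · (Δh/L) = 2.979e-05 × 959 × (9.63/41.70) = 0.006597 m³/day.

0.00660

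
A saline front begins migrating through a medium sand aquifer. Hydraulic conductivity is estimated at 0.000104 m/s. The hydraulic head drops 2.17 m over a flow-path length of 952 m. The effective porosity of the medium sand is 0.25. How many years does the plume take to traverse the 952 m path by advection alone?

Convert K: 0.000104 m/s × 86400 = 8.986 m/day.
Hydraulic gradient i = Δh / L = 2.17 / 952 = 0.002279.
Darcy flux q = K · i = 8.986 × 0.002279 = 0.02048 m/day.
Seepage velocity v = q / n_e = 0.02048 / 0.25 = 0.08193 m/day.
Travel time t = L / v = 952 / 0.08193 = 11620 days = 31.81 years.

31.8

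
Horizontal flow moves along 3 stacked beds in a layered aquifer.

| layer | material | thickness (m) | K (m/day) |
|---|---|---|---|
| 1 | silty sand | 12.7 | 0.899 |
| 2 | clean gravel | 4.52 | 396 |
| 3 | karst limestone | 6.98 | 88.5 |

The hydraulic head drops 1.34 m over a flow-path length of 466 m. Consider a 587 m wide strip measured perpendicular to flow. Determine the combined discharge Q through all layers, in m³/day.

4080

Flow is parallel to layering, so each bed carries its own Darcy discharge and the transmissivities add.
Σ(K_i·b_i) = 0.899×12.7 + 396×4.52 + 88.5×6.98 = 2419 m²/day.
Hydraulic gradient i = Δh / L = 1.34 / 466 = 0.002876.
Q = Σ(K_i·b_i) · W · i = 2419 × 587 × 0.002876 = 4083 m³/day.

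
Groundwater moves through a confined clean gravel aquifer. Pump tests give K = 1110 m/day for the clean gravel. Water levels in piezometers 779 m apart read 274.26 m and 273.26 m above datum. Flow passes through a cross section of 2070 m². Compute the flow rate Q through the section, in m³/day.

2950

Hydraulic gradient i = (274.26 − 273.26) / 779 = 1 / 779 = 0.001284.
Darcy's law: Q = K · A · i = 1110 × 2070 × 0.001284 = 2950 m³/day.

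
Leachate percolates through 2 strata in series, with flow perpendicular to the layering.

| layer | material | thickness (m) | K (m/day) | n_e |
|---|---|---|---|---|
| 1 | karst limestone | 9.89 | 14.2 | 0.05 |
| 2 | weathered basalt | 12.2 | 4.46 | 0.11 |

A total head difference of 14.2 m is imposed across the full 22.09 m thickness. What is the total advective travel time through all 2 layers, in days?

With flow normal to the layers, continuity requires the same specific discharge q through every layer.
Σ(b_i/K_i) = 9.89/14.2 + 12.2/4.46 = 3.432 d.
q = Δh / Σ(b_i/K_i) = 14.2 / 3.432 = 4.138 m/day.
In each layer the seepage velocity is v_i = q/n_i, so the layer transit time is t_i = b_i·n_i / q:
  layer 1 (karst limestone): t_1 = 9.89 × 0.05 / 4.138 = 0.1195 d
  layer 2 (weathered basalt): t_2 = 12.2 × 0.11 / 4.138 = 0.3243 d
Total t = Σ t_i = 0.4439 days.

0.444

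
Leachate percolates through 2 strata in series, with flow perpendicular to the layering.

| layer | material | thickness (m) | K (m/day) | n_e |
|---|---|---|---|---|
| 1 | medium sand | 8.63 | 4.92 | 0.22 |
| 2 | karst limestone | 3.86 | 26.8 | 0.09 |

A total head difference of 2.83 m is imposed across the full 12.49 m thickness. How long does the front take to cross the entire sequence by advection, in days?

1.51

With flow normal to the layers, continuity requires the same specific discharge q through every layer.
Σ(b_i/K_i) = 8.63/4.92 + 3.86/26.8 = 1.898 d.
q = Δh / Σ(b_i/K_i) = 2.83 / 1.898 = 1.491 m/day.
In each layer the seepage velocity is v_i = q/n_i, so the layer transit time is t_i = b_i·n_i / q:
  layer 1 (medium sand): t_1 = 8.63 × 0.22 / 1.491 = 1.273 d
  layer 2 (karst limestone): t_2 = 3.86 × 0.09 / 1.491 = 0.2330 d
Total t = Σ t_i = 1.506 days.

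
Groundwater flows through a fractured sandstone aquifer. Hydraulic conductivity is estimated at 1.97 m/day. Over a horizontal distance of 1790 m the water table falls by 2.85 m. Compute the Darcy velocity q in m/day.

Hydraulic gradient i = Δh / L = 2.85 / 1790 = 0.001592.
Specific discharge q = K · i = 1.970 × 0.001592 = 0.003137 m/day.

0.00314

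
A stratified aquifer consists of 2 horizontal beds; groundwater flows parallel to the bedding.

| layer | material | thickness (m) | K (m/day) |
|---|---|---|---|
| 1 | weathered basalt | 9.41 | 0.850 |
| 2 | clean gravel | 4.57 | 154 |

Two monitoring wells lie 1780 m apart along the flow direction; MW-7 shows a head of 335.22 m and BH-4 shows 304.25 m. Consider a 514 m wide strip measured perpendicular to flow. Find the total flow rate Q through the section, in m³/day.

Flow is parallel to layering, so each bed carries its own Darcy discharge and the transmissivities add.
Σ(K_i·b_i) = 0.850×9.41 + 154×4.57 = 711.8 m²/day.
Hydraulic gradient i = (335.22 − 304.25) / 1780 = 30.97 / 1780 = 0.01740.
Q = Σ(K_i·b_i) · W · i = 711.8 × 514 × 0.01740 = 6365 m³/day.

6370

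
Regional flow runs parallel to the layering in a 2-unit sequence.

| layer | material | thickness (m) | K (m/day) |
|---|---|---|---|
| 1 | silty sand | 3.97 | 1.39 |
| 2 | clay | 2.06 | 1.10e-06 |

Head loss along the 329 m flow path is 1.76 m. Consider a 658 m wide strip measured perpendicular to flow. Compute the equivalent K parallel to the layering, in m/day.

Flow is parallel to layering, so each bed carries its own Darcy discharge and the transmissivities add.
Σ(K_i·b_i) = 1.39×3.97 + 1.10e-06×2.06 = 5.518 m²/day.
Total thickness b = 6.030 m, so K_eq = Σ(K_i·b_i)/b = 0.9151 m/day.

0.915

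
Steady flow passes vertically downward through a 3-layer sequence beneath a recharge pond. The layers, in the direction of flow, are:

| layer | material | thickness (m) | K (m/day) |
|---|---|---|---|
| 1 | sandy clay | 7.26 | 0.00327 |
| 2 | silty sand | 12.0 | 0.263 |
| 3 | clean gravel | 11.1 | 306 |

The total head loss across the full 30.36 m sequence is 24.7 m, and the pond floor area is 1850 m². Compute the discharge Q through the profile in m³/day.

Flow is perpendicular to layering, so the layers act in series and the equivalent K is the thickness-weighted harmonic mean.
Total thickness L = 7.26 + 12.0 + 11.1 = 30.36 m.
Σ(b_i/K_i) = 7.26/0.00327 + 12.0/0.263 + 11.1/306 = 2266 d.
K_eq = L / Σ(b_i/K_i) = 30.36 / 2266 = 0.01340 m/day.
Q = K_eq · A · (Δh/L) = 0.01340 × 1850 × (24.7/30.36) = 20.17 m³/day.

20.2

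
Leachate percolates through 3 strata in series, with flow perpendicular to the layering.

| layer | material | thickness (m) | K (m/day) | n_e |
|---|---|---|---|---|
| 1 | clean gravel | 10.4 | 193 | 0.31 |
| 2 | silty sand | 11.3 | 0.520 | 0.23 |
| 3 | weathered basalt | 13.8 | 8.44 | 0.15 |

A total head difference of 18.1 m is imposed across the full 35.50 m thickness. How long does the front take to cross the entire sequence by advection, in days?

10.2

With flow normal to the layers, continuity requires the same specific discharge q through every layer.
Σ(b_i/K_i) = 10.4/193 + 11.3/0.520 + 13.8/8.44 = 23.42 d.
q = Δh / Σ(b_i/K_i) = 18.1 / 23.42 = 0.7729 m/day.
In each layer the seepage velocity is v_i = q/n_i, so the layer transit time is t_i = b_i·n_i / q:
  layer 1 (clean gravel): t_1 = 10.4 × 0.31 / 0.7729 = 4.172 d
  layer 2 (silty sand): t_2 = 11.3 × 0.23 / 0.7729 = 3.363 d
  layer 3 (weathered basalt): t_3 = 13.8 × 0.15 / 0.7729 = 2.678 d
Total t = Σ t_i = 10.21 days.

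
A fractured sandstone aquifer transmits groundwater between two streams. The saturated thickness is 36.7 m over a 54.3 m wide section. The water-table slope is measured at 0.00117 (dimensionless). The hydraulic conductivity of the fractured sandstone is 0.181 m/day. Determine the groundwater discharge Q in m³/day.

0.422

Cross-sectional area A = 54.3 × 36.7 = 1993 m².
Hydraulic gradient i = 0.00117.
Darcy's law: Q = K · A · i = 0.1810 × 1993 × 0.001170 = 0.4220 m³/day.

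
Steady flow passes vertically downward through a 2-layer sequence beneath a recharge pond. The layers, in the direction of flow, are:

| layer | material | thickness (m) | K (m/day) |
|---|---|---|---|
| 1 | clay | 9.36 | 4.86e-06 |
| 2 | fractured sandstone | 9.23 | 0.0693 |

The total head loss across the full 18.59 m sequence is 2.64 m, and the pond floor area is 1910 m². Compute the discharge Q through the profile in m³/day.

0.00262

Flow is perpendicular to layering, so the layers act in series and the equivalent K is the thickness-weighted harmonic mean.
Total thickness L = 9.36 + 9.23 = 18.59 m.
Σ(b_i/K_i) = 9.36/4.86e-06 + 9.23/0.0693 = 1.926e+06 d.
K_eq = L / Σ(b_i/K_i) = 18.59 / 1.926e+06 = 9.652e-06 m/day.
Q = K_eq · A · (Δh/L) = 9.652e-06 × 1910 × (2.64/18.59) = 0.002618 m³/day.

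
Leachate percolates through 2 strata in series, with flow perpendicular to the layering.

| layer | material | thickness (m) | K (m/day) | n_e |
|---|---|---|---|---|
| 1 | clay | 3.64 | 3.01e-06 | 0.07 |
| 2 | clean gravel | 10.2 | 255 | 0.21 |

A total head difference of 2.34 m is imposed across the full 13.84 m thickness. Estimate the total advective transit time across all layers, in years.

With flow normal to the layers, continuity requires the same specific discharge q through every layer.
Σ(b_i/K_i) = 3.64/3.01e-06 + 10.2/255 = 1.209e+06 d.
q = Δh / Σ(b_i/K_i) = 2.34 / 1.209e+06 = 1.935e-06 m/day.
In each layer the seepage velocity is v_i = q/n_i, so the layer transit time is t_i = b_i·n_i / q:
  layer 1 (clay): t_1 = 3.64 × 0.07 / 1.935e-06 = 1.317e+05 d
  layer 2 (clean gravel): t_2 = 10.2 × 0.21 / 1.935e-06 = 1.107e+06 d
Total t = Σ t_i = 1.239e+06 days = 3391 years.

3390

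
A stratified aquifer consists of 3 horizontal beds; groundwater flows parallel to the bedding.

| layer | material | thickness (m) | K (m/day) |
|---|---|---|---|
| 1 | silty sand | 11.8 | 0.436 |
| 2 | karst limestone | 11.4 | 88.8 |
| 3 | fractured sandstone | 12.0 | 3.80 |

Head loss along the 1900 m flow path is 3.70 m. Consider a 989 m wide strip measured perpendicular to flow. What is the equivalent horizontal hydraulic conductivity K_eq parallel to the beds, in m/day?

Flow is parallel to layering, so each bed carries its own Darcy discharge and the transmissivities add.
Σ(K_i·b_i) = 0.436×11.8 + 88.8×11.4 + 3.80×12.0 = 1063 m²/day.
Total thickness b = 35.20 m, so K_eq = Σ(K_i·b_i)/b = 30.20 m/day.

30.2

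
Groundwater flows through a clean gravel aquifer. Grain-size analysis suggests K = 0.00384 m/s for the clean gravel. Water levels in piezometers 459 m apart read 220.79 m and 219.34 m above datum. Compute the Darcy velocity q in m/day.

Convert K: 0.00384 m/s × 86400 = 331.8 m/day.
Hydraulic gradient i = (220.79 − 219.34) / 459 = 1.45 / 459 = 0.003159.
Specific discharge q = K · i = 331.8 × 0.003159 = 1.048 m/day.

1.05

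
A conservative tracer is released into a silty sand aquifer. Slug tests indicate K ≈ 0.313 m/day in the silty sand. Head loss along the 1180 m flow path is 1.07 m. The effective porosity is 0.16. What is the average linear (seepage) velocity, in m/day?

0.00177

Hydraulic gradient i = Δh / L = 1.07 / 1180 = 0.0009068.
Darcy flux q = K · i = 0.3130 × 0.0009068 = 0.0002838 m/day.
Seepage velocity v = q / n_e = 0.0002838 / 0.16 = 0.001774 m/day.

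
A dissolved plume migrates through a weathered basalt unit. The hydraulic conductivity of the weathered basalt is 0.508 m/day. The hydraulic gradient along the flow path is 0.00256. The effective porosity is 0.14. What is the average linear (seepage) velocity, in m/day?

0.00929

Hydraulic gradient i = 0.00256.
Darcy flux q = K · i = 0.5080 × 0.002560 = 0.001300 m/day.
Seepage velocity v = q / n_e = 0.001300 / 0.14 = 0.009289 m/day.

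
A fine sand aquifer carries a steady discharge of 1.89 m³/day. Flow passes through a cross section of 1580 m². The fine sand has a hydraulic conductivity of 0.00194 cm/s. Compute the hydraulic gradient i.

0.000714

Convert K: 0.00194 cm/s × 864 = 1.676 m/day.
From Q = K·A·i, i = Q / (K·A) = 1.89 / (1.676 × 1580) = 0.0007137.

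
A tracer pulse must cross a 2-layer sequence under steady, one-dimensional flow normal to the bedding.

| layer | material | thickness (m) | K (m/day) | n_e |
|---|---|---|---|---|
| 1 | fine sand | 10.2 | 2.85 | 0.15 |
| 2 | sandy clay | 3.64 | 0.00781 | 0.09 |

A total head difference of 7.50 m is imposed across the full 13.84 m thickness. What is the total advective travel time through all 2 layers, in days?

116

With flow normal to the layers, continuity requires the same specific discharge q through every layer.
Σ(b_i/K_i) = 10.2/2.85 + 3.64/0.00781 = 469.6 d.
q = Δh / Σ(b_i/K_i) = 7.50 / 469.6 = 0.01597 m/day.
In each layer the seepage velocity is v_i = q/n_i, so the layer transit time is t_i = b_i·n_i / q:
  layer 1 (fine sand): t_1 = 10.2 × 0.15 / 0.01597 = 95.81 d
  layer 2 (sandy clay): t_2 = 3.64 × 0.09 / 0.01597 = 20.51 d
Total t = Σ t_i = 116.3 days.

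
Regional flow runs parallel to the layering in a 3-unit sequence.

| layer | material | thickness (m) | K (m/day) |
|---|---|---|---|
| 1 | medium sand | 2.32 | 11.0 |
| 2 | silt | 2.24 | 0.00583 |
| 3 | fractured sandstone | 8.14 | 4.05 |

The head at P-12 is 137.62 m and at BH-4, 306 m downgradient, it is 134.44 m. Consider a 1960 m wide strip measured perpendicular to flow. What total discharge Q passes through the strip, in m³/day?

1190

Flow is parallel to layering, so each bed carries its own Darcy discharge and the transmissivities add.
Σ(K_i·b_i) = 11.0×2.32 + 0.00583×2.24 + 4.05×8.14 = 58.50 m²/day.
Hydraulic gradient i = (137.62 − 134.44) / 306 = 3.18 / 306 = 0.01039.
Q = Σ(K_i·b_i) · W · i = 58.50 × 1960 × 0.01039 = 1192 m³/day.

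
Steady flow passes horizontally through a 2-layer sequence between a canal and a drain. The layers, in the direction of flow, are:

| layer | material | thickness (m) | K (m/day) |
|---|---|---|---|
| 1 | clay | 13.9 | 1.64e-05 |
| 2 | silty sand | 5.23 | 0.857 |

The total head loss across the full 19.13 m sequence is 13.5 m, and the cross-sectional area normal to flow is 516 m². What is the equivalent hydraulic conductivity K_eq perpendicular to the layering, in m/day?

2.26e-05

Flow is perpendicular to layering, so the layers act in series and the equivalent K is the thickness-weighted harmonic mean.
Total thickness L = 13.9 + 5.23 = 19.13 m.
Σ(b_i/K_i) = 13.9/1.64e-05 + 5.23/0.857 = 8.476e+05 d.
K_eq = L / Σ(b_i/K_i) = 19.13 / 8.476e+05 = 2.257e-05 m/day.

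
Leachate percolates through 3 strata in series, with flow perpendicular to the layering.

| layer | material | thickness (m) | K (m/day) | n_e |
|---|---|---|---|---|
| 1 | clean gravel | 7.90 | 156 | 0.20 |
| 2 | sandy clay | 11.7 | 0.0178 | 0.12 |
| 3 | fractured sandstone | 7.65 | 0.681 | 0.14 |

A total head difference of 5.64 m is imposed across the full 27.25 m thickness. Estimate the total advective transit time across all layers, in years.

With flow normal to the layers, continuity requires the same specific discharge q through every layer.
Σ(b_i/K_i) = 7.90/156 + 11.7/0.0178 + 7.65/0.681 = 668.6 d.
q = Δh / Σ(b_i/K_i) = 5.64 / 668.6 = 0.008436 m/day.
In each layer the seepage velocity is v_i = q/n_i, so the layer transit time is t_i = b_i·n_i / q:
  layer 1 (clean gravel): t_1 = 7.90 × 0.20 / 0.008436 = 187.3 d
  layer 2 (sandy clay): t_2 = 11.7 × 0.12 / 0.008436 = 166.4 d
  layer 3 (fractured sandstone): t_3 = 7.65 × 0.14 / 0.008436 = 127.0 d
Total t = Σ t_i = 480.7 days = 1.316 years.

1.32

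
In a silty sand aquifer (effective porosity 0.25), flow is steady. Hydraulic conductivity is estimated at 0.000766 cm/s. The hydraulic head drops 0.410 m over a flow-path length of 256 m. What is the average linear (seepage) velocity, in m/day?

Convert K: 0.000766 cm/s × 864 = 0.6618 m/day.
Hydraulic gradient i = Δh / L = 0.410 / 256 = 0.001602.
Darcy flux q = K · i = 0.6618 × 0.001602 = 0.001060 m/day.
Seepage velocity v = q / n_e = 0.001060 / 0.25 = 0.004240 m/day.

0.00424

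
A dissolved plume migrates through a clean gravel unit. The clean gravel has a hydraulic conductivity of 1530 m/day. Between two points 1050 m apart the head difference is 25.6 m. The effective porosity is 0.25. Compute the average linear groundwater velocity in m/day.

149

Hydraulic gradient i = Δh / L = 25.6 / 1050 = 0.02438.
Darcy flux q = K · i = 1530 × 0.02438 = 37.30 m/day.
Seepage velocity v = q / n_e = 37.30 / 0.25 = 149.2 m/day.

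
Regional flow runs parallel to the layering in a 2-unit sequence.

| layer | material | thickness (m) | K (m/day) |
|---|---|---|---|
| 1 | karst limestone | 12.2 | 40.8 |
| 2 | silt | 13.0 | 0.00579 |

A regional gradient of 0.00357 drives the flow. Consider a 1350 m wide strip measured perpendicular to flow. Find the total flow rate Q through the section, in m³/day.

Flow is parallel to layering, so each bed carries its own Darcy discharge and the transmissivities add.
Σ(K_i·b_i) = 40.8×12.2 + 0.00579×13.0 = 497.8 m²/day.
Hydraulic gradient i = 0.00357.
Q = Σ(K_i·b_i) · W · i = 497.8 × 1350 × 0.003570 = 2399 m³/day.

2400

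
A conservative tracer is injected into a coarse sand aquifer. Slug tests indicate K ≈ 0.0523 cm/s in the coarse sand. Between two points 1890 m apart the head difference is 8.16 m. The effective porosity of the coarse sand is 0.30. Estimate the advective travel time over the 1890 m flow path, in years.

7.96

Convert K: 0.0523 cm/s × 864 = 45.19 m/day.
Hydraulic gradient i = Δh / L = 8.16 / 1890 = 0.004317.
Darcy flux q = K · i = 45.19 × 0.004317 = 0.1951 m/day.
Seepage velocity v = q / n_e = 0.1951 / 0.30 = 0.6503 m/day.
Travel time t = L / v = 1890 / 0.6503 = 2906 days = 7.957 years.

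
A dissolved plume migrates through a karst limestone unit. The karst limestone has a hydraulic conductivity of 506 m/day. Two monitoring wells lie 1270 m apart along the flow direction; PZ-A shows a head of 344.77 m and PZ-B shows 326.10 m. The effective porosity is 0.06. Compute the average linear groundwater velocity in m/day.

Hydraulic gradient i = (344.77 − 326.10) / 1270 = 18.67 / 1270 = 0.01470.
Darcy flux q = K · i = 506.0 × 0.01470 = 7.439 m/day.
Seepage velocity v = q / n_e = 7.439 / 0.06 = 124.0 m/day.

124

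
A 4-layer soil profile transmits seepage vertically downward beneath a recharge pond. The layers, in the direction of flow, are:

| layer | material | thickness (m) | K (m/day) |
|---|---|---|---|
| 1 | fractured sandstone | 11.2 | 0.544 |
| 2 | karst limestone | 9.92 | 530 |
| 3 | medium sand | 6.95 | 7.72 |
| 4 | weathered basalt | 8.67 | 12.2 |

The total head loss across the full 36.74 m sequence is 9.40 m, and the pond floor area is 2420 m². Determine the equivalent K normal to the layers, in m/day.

Flow is perpendicular to layering, so the layers act in series and the equivalent K is the thickness-weighted harmonic mean.
Total thickness L = 11.2 + 9.92 + 6.95 + 8.67 = 36.74 m.
Σ(b_i/K_i) = 11.2/0.544 + 9.92/530 + 6.95/7.72 + 8.67/12.2 = 22.22 d.
K_eq = L / Σ(b_i/K_i) = 36.74 / 22.22 = 1.654 m/day.

1.65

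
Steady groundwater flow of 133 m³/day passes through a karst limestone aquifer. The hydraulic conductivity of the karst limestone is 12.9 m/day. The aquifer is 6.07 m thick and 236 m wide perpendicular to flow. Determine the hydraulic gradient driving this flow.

0.00720

Cross-sectional area A = 236 × 6.07 = 1433 m².
From Q = K·A·i, i = Q / (K·A) = 133 / (12.90 × 1433) = 0.007197.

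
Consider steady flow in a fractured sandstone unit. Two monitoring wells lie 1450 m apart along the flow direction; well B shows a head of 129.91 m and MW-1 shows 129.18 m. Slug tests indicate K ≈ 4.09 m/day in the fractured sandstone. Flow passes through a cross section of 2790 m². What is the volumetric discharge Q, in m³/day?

5.74

Hydraulic gradient i = (129.91 − 129.18) / 1450 = 0.73 / 1450 = 0.0005034.
Darcy's law: Q = K · A · i = 4.090 × 2790 × 0.0005034 = 5.745 m³/day.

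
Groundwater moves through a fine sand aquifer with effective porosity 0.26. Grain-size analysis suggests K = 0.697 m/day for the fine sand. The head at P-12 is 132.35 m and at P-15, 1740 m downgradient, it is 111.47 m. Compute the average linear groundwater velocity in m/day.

Hydraulic gradient i = (132.35 − 111.47) / 1740 = 20.88 / 1740 = 0.01200.
Darcy flux q = K · i = 0.6970 × 0.01200 = 0.008364 m/day.
Seepage velocity v = q / n_e = 0.008364 / 0.26 = 0.03217 m/day.

0.0322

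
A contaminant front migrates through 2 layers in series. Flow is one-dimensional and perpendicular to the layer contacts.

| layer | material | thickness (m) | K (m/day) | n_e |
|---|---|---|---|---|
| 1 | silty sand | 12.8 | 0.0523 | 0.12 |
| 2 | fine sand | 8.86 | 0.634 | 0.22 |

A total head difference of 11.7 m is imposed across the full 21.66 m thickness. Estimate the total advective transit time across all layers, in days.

77.1

With flow normal to the layers, continuity requires the same specific discharge q through every layer.
Σ(b_i/K_i) = 12.8/0.0523 + 8.86/0.634 = 258.7 d.
q = Δh / Σ(b_i/K_i) = 11.7 / 258.7 = 0.04522 m/day.
In each layer the seepage velocity is v_i = q/n_i, so the layer transit time is t_i = b_i·n_i / q:
  layer 1 (silty sand): t_1 = 12.8 × 0.12 / 0.04522 = 33.96 d
  layer 2 (fine sand): t_2 = 8.86 × 0.22 / 0.04522 = 43.10 d
Total t = Σ t_i = 77.07 days.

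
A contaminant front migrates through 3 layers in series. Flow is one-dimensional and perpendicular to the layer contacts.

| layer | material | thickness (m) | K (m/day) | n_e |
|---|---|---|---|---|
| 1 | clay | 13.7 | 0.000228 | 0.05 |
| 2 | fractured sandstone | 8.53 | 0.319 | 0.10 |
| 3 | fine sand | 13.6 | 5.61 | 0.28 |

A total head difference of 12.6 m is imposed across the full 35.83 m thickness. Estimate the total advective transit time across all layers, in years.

69.8

With flow normal to the layers, continuity requires the same specific discharge q through every layer.
Σ(b_i/K_i) = 13.7/0.000228 + 8.53/0.319 + 13.6/5.61 = 60117 d.
q = Δh / Σ(b_i/K_i) = 12.6 / 60117 = 0.0002096 m/day.
In each layer the seepage velocity is v_i = q/n_i, so the layer transit time is t_i = b_i·n_i / q:
  layer 1 (clay): t_1 = 13.7 × 0.05 / 0.0002096 = 3268 d
  layer 2 (fractured sandstone): t_2 = 8.53 × 0.10 / 0.0002096 = 4070 d
  layer 3 (fine sand): t_3 = 13.6 × 0.28 / 0.0002096 = 18169 d
Total t = Σ t_i = 25507 days = 69.83 years.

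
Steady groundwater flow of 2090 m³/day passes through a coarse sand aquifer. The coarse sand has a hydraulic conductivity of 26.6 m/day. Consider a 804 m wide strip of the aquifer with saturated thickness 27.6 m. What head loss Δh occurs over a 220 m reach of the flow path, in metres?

Cross-sectional area A = 804 × 27.6 = 22190 m².
From Q = K·A·i, i = Q / (K·A) = 2090 / (26.60 × 22190) = 0.003541.
Head loss Δh = i · L = 0.003541 × 220 = 0.7790 m.

0.779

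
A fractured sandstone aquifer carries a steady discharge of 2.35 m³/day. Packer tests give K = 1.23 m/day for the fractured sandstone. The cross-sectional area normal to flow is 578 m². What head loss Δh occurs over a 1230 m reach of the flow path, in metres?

4.07

From Q = K·A·i, i = Q / (K·A) = 2.35 / (1.230 × 578.0) = 0.003305.
Head loss Δh = i · L = 0.003305 × 1230 = 4.066 m.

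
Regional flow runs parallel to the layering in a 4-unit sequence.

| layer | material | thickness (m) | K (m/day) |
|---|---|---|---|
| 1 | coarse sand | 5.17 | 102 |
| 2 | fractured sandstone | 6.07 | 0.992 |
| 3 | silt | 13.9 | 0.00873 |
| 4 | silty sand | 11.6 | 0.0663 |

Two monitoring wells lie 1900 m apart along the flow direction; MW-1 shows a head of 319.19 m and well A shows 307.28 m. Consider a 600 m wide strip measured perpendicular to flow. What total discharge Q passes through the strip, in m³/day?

Flow is parallel to layering, so each bed carries its own Darcy discharge and the transmissivities add.
Σ(K_i·b_i) = 102×5.17 + 0.992×6.07 + 0.00873×13.9 + 0.0663×11.6 = 534.3 m²/day.
Hydraulic gradient i = (319.19 − 307.28) / 1900 = 11.91 / 1900 = 0.006268.
Q = Σ(K_i·b_i) · W · i = 534.3 × 600 × 0.006268 = 2009 m³/day.

2010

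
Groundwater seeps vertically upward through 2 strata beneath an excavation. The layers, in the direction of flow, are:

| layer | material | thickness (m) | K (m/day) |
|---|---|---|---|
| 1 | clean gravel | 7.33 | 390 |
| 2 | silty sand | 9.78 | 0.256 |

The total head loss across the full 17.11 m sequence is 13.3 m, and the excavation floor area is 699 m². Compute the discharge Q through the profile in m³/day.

Flow is perpendicular to layering, so the layers act in series and the equivalent K is the thickness-weighted harmonic mean.
Total thickness L = 7.33 + 9.78 = 17.11 m.
Σ(b_i/K_i) = 7.33/390 + 9.78/0.256 = 38.22 d.
K_eq = L / Σ(b_i/K_i) = 17.11 / 38.22 = 0.4476 m/day.
Q = K_eq · A · (Δh/L) = 0.4476 × 699 × (13.3/17.11) = 243.2 m³/day.

243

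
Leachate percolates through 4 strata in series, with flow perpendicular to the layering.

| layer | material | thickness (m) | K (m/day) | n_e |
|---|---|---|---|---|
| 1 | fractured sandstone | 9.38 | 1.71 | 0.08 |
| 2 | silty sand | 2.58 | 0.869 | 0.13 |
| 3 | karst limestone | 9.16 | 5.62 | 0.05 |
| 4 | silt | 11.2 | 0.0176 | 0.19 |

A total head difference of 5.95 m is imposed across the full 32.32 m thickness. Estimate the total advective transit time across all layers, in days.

With flow normal to the layers, continuity requires the same specific discharge q through every layer.
Σ(b_i/K_i) = 9.38/1.71 + 2.58/0.869 + 9.16/5.62 + 11.2/0.0176 = 646.4 d.
q = Δh / Σ(b_i/K_i) = 5.95 / 646.4 = 0.009204 m/day.
In each layer the seepage velocity is v_i = q/n_i, so the layer transit time is t_i = b_i·n_i / q:
  layer 1 (fractured sandstone): t_1 = 9.38 × 0.08 / 0.009204 = 81.53 d
  layer 2 (silty sand): t_2 = 2.58 × 0.13 / 0.009204 = 36.44 d
  layer 3 (karst limestone): t_3 = 9.16 × 0.05 / 0.009204 = 49.76 d
  layer 4 (silt): t_4 = 11.2 × 0.19 / 0.009204 = 231.2 d
Total t = Σ t_i = 398.9 days.

399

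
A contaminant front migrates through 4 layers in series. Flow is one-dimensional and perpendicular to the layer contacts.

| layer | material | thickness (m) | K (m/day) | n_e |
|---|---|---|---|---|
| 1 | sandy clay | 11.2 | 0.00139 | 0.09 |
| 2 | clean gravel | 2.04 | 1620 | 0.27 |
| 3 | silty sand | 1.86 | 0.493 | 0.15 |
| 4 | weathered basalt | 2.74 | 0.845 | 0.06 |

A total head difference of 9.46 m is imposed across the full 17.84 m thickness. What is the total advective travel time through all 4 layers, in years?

4.67

With flow normal to the layers, continuity requires the same specific discharge q through every layer.
Σ(b_i/K_i) = 11.2/0.00139 + 2.04/1620 + 1.86/0.493 + 2.74/0.845 = 8065 d.
q = Δh / Σ(b_i/K_i) = 9.46 / 8065 = 0.001173 m/day.
In each layer the seepage velocity is v_i = q/n_i, so the layer transit time is t_i = b_i·n_i / q:
  layer 1 (sandy clay): t_1 = 11.2 × 0.09 / 0.001173 = 859.3 d
  layer 2 (clean gravel): t_2 = 2.04 × 0.27 / 0.001173 = 469.6 d
  layer 3 (silty sand): t_3 = 1.86 × 0.15 / 0.001173 = 237.8 d
  layer 4 (weathered basalt): t_4 = 2.74 × 0.06 / 0.001173 = 140.1 d
Total t = Σ t_i = 1707 days = 4.673 years.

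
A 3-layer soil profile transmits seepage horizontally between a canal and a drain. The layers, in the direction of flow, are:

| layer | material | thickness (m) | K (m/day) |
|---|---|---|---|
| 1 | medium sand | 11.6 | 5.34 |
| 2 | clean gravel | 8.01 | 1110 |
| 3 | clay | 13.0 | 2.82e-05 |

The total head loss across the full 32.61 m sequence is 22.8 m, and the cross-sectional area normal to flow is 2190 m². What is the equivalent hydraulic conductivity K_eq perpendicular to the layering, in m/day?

Flow is perpendicular to layering, so the layers act in series and the equivalent K is the thickness-weighted harmonic mean.
Total thickness L = 11.6 + 8.01 + 13.0 = 32.61 m.
Σ(b_i/K_i) = 11.6/5.34 + 8.01/1110 + 13.0/2.82e-05 = 4.610e+05 d.
K_eq = L / Σ(b_i/K_i) = 32.61 / 4.610e+05 = 7.074e-05 m/day.

7.07e-05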